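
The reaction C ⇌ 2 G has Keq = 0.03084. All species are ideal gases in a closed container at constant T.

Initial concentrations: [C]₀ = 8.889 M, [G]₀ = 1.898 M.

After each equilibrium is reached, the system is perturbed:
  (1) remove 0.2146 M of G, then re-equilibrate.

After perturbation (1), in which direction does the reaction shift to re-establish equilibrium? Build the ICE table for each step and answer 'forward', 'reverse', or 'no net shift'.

Direction: forward

Q₀ = 0.4053 vs Keq = 0.03084 ⇒ Q>K, reverse
Step 1:
                  C         G
  Initial     8.889     1.898
  Change     0.6774    -1.355
  Equil       9.566    0.5432
  solve Keq expr → x = -0.6774; check Q = 0.03084
Then remove 0.2146 M of G.
Step 2:
                  C         G
  Initial     9.566    0.3286
  Change    -0.1058    0.2116
  Equil       9.461    0.5402
  solve Keq expr → x = 0.1058; check Q = 0.03084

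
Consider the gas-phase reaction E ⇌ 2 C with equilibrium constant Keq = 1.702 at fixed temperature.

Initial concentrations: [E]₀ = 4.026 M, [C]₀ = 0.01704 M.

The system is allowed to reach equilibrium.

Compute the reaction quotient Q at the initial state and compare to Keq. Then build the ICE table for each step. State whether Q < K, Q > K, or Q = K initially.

Q₀ = 7.2122e-05; Q < K (proceeds forward)

Q₀ = 7.2122e-05 vs Keq = 1.702 ⇒ Q<K, forward
Step 1:
                  E         C
  I           4.026   0.01704
  C          -1.106     2.212
  E            2.92     2.229
  solve Keq expr → x = 1.106; check Q = 1.702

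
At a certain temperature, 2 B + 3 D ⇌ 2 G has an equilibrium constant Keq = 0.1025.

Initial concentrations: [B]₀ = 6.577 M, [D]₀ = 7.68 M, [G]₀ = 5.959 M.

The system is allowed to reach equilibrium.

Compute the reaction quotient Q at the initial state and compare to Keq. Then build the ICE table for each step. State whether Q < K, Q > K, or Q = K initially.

Q₀ = 0.001812 vs Keq = 0.1025 ⇒ Q<K, forward
Step 1:
                   B          D          G
  I            6.577       7.68      5.959
  C           -2.691     -4.037      2.691
  E            3.886      3.643       8.65
  solve Keq expr → x = 1.346; check Q = 0.1025

Q₀ = 0.001812; Q < K (proceeds forward)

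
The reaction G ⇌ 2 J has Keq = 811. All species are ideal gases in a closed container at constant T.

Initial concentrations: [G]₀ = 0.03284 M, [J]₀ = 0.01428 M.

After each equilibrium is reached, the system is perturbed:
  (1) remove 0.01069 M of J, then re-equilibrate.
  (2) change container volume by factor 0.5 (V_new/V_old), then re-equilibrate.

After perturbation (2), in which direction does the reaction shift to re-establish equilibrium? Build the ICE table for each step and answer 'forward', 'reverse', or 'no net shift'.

Direction: reverse

Q₀ = 0.006209 vs Keq = 811 ⇒ Q<K, forward
Step 1:
                    G           J
  Initial     0.03284     0.01428
  Change     -0.03283     0.06566
  Equil    7.8805e-06     0.07994
  solve Keq expr → x = 0.03283; check Q = 811
Then remove 0.01069 M of J.
Step 2:
                    G           J
  Initial  7.8805e-06     0.06925
  Change  -1.9660e-06  3.9319e-06
  Equil    5.9145e-06     0.06926
  solve Keq expr → x = 1.9660e-06; check Q = 811
Then change container volume by factor 0.5 (V_new/V_old).
Step 3:
                    G           J
  Initial  1.1829e-05      0.1385
  Change   1.1821e-05 -2.3642e-05
  Equil    2.3650e-05      0.1385
  solve Keq expr → x = -1.1821e-05; check Q = 811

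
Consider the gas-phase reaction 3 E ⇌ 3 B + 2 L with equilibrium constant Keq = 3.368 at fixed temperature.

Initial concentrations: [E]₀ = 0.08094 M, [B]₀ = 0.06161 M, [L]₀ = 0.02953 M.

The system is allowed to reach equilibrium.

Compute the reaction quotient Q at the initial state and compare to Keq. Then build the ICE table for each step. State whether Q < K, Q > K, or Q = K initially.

Q₀ = 3.8458e-04; Q < K (proceeds forward)

Q₀ = 3.8458e-04 vs Keq = 3.368 ⇒ Q<K, forward
Step 1:
                   E          B          L
  Initial    0.08094    0.06161    0.02953
  Change      -0.066      0.066      0.044
  Equil      0.01494     0.1276    0.07353
  solve Keq expr → x = 0.022; check Q = 3.368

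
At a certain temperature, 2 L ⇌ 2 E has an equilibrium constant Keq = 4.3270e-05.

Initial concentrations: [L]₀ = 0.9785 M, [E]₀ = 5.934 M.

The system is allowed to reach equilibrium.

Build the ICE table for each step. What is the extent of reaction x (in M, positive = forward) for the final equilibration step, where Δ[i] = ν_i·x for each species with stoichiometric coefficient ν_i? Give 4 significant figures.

x = -2.944 M

Q₀ = 36.78 vs Keq = 4.3270e-05 ⇒ Q>K, reverse
Step 1:
                  L         E
  I          0.9785     5.934
  C           5.889    -5.889
  E           6.867   0.04517
  solve Keq expr → x = -2.944; check Q = 4.3270e-05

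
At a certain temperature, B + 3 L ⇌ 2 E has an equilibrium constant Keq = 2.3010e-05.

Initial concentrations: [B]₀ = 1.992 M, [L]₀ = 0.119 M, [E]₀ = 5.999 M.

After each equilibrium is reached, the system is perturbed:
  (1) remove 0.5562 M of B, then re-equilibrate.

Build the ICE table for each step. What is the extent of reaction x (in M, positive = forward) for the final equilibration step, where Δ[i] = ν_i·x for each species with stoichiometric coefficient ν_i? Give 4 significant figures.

x = -0.007417 M

Q₀ = 1.0721e+04 vs Keq = 2.3010e-05 ⇒ Q>K, reverse
Step 1:
                  B         L         E
  init        1.992     0.119     5.999
  Δ           2.864     8.591    -5.727
  eq          4.856      8.71    0.2717
  solve Keq expr → x = -2.864; check Q = 2.3010e-05
Then remove 0.5562 M of B.
Step 2:
                  B         L         E
  init        4.299      8.71    0.2717
  Δ        0.007417   0.02225  -0.01483
  eq          4.307     8.732    0.2569
  solve Keq expr → x = -0.007417; check Q = 2.3010e-05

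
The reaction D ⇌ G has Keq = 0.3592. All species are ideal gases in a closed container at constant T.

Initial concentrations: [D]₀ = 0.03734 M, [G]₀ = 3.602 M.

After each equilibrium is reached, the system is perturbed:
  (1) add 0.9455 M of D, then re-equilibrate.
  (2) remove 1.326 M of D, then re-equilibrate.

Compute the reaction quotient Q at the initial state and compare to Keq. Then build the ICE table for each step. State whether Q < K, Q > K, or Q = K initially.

Q₀ = 96.46; Q > K (proceeds reverse)

Q₀ = 96.46 vs Keq = 0.3592 ⇒ Q>K, reverse
Step 1:
                    D           G
  Initial     0.03734       3.602
  Change         2.64       -2.64
  Equil         2.678      0.9618
  solve Keq expr → x = -2.64; check Q = 0.3592
Then add 0.9455 M of D.
Step 2:
                    D           G
  Initial       3.623      0.9618
  Change      -0.2499      0.2499
  Equil         3.373       1.212
  solve Keq expr → x = 0.2499; check Q = 0.3592
Then remove 1.326 M of D.
Step 3:
                    D           G
  Initial       2.047       1.212
  Change       0.3504     -0.3504
  Equil         2.398      0.8612
  solve Keq expr → x = -0.3504; check Q = 0.3592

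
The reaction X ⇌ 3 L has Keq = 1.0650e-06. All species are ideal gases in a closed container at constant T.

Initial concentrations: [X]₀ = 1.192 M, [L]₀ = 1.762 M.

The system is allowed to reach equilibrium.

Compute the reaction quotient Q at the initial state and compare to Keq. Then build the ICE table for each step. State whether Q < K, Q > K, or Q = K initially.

Q₀ = 4.589; Q > K (proceeds reverse)

Q₀ = 4.589 vs Keq = 1.0650e-06 ⇒ Q>K, reverse
Step 1:
                  X         L
  I           1.192     1.762
  C          0.5832     -1.75
  E           1.775   0.01237
  solve Keq expr → x = -0.5832; check Q = 1.0650e-06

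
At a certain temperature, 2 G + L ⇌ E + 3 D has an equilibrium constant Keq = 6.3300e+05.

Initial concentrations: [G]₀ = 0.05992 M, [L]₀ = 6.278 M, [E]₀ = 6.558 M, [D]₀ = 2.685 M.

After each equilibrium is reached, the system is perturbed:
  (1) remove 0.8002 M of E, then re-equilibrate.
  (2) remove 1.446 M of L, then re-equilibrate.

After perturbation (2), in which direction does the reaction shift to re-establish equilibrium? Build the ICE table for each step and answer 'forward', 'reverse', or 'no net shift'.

Direction: reverse

Q₀ = 5632 vs Keq = 6.3300e+05 ⇒ Q<K, forward
Step 1:
                   G          L          E          D
  Initial    0.05992      6.278      6.558      2.685
  Change    -0.05399   -0.02699    0.02699    0.08098
  Equil     0.005934      6.251      6.585      2.766
  solve Keq expr → x = 0.02699; check Q = 6.3300e+05
Then remove 0.8002 M of E.
Step 2:
                   G          L          E          D
  Initial   0.005934      6.251      5.785      2.766
  Change  -3.7040e-04 -1.8520e-04 1.8520e-04 5.5559e-04
  Equil     0.005564      6.251      5.785      2.767
  solve Keq expr → x = 1.8520e-04; check Q = 6.3300e+05
Then remove 1.446 M of L.
Step 3:
                   G          L          E          D
  Initial   0.005564      4.805      5.785      2.767
  Change  7.7776e-04 3.8888e-04 -3.8888e-04  -0.001167
  Equil     0.006342      4.805      5.785      2.765
  solve Keq expr → x = -3.8888e-04; check Q = 6.3300e+05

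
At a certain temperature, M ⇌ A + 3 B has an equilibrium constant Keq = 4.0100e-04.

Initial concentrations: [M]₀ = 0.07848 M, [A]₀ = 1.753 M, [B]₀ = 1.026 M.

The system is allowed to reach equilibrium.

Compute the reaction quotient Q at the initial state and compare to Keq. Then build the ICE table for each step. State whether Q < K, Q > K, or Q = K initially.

Q₀ = 24.12; Q > K (proceeds reverse)

Q₀ = 24.12 vs Keq = 4.0100e-04 ⇒ Q>K, reverse
Step 1:
                    M           A           B
  I           0.07848       1.753       1.026
  C            0.3259     -0.3259     -0.9776
  E            0.4043       1.427     0.04843
  solve Keq expr → x = -0.3259; check Q = 4.0100e-04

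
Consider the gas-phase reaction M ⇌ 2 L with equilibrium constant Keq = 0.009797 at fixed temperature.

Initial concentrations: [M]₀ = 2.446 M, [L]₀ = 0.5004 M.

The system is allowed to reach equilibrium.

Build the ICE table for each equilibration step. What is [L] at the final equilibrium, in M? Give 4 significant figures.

Q₀ = 0.1024 vs Keq = 0.009797 ⇒ Q>K, reverse
Step 1:
                   M          L
  Initial      2.446     0.5004
  Change      0.1702    -0.3403
  Equil        2.616     0.1601
  solve Keq expr → x = -0.1702; check Q = 0.009797

[L]_eq = 0.1601 M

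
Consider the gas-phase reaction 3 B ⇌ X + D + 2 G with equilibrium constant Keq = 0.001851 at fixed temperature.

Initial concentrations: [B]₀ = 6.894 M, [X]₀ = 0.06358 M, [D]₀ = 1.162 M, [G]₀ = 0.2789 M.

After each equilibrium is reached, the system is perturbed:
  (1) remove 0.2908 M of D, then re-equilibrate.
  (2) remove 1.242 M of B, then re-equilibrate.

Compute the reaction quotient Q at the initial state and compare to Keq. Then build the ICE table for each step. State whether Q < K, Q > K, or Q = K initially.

Q₀ = 1.7539e-05; Q < K (proceeds forward)

Q₀ = 1.7539e-05 vs Keq = 0.001851 ⇒ Q<K, forward
Step 1:
                  B         X         D         G
  I           6.894   0.06358     1.162    0.2789
  C         -0.8907    0.2969    0.2969    0.5938
  E           6.003    0.3605     1.459    0.8727
  solve Keq expr → x = 0.2969; check Q = 0.001851
Then remove 0.2908 M of D.
Step 2:
                  B         X         D         G
  I           6.003    0.3605     1.168    0.8727
  C        -0.07014   0.02338   0.02338   0.04676
  E           5.933    0.3838     1.191    0.9194
  solve Keq expr → x = 0.02338; check Q = 0.001851
Then remove 1.242 M of B.
Step 3:
                  B         X         D         G
  I           4.691    0.3838     1.191    0.9194
  C          0.2048  -0.06828  -0.06828   -0.1366
  E           4.896    0.3156     1.123    0.7829
  solve Keq expr → x = -0.06828; check Q = 0.001851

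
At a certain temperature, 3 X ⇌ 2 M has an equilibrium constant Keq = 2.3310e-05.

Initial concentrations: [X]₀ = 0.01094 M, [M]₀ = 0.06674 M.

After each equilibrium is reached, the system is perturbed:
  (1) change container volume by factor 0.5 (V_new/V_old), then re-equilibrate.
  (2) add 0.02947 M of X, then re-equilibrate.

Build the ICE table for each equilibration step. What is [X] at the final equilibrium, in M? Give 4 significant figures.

[X]_eq = 0.2507 M

Q₀ = 3402 vs Keq = 2.3310e-05 ⇒ Q>K, reverse
Step 1:
                  X         M
  Initial   0.01094   0.06674
  Change    0.09984  -0.06656
  Equil      0.1108 1.7802e-04
  solve Keq expr → x = -0.03328; check Q = 2.3310e-05
Then change container volume by factor 0.5 (V_new/V_old).
Step 2:
                  X         M
  Initial    0.2216 3.5605e-04
  Change  -2.2010e-04 1.4673e-04
  Equil      0.2213 5.0278e-04
  solve Keq expr → x = 7.3365e-05; check Q = 2.3310e-05
Then add 0.02947 M of X.
Step 3:
                  X         M
  Initial    0.2508 5.0278e-04
  Change  -1.5468e-04 1.0312e-04
  Equil      0.2507 6.0590e-04
  solve Keq expr → x = 5.1560e-05; check Q = 2.3310e-05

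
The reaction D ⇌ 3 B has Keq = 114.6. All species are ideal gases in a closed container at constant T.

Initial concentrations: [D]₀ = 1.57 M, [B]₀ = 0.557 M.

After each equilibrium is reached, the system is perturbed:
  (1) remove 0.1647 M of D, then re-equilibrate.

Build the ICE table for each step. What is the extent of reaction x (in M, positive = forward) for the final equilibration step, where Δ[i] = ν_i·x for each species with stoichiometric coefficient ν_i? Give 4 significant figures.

x = -0.07946 M

Q₀ = 0.1101 vs Keq = 114.6 ⇒ Q<K, forward
Step 1:
                    D           B
  Initial        1.57       0.557
  Change       -1.086       3.257
  Equil        0.4842       3.814
  solve Keq expr → x = 1.086; check Q = 114.6
Then remove 0.1647 M of D.
Step 2:
                    D           B
  Initial      0.3195       3.814
  Change      0.07946     -0.2384
  Equil         0.399       3.576
  solve Keq expr → x = -0.07946; check Q = 114.6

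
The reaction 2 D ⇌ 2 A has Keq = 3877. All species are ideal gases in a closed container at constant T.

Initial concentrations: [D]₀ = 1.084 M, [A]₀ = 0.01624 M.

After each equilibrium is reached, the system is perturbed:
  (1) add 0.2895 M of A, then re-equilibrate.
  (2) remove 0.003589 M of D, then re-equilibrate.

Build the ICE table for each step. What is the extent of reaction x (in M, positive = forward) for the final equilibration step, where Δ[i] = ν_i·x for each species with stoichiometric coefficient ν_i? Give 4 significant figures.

x = -0.001766 M

Q₀ = 2.2445e-04 vs Keq = 3877 ⇒ Q<K, forward
Step 1:
                  D         A
  I           1.084   0.01624
  C          -1.067     1.067
  E         0.01739     1.083
  solve Keq expr → x = 0.5333; check Q = 3877
Then add 0.2895 M of A.
Step 2:
                  D         A
  I         0.01739     1.372
  C        0.004576 -0.004576
  E         0.02197     1.368
  solve Keq expr → x = -0.002288; check Q = 3877
Then remove 0.003589 M of D.
Step 3:
                  D         A
  I         0.01838     1.368
  C        0.003532 -0.003532
  E         0.02191     1.364
  solve Keq expr → x = -0.001766; check Q = 3877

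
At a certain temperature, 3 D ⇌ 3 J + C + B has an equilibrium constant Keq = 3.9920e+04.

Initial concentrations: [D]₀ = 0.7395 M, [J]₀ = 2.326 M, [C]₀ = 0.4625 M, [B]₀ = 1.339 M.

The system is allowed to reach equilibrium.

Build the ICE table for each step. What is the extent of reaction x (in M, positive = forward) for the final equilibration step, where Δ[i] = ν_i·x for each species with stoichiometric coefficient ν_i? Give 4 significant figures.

x = 0.2169 M

Q₀ = 19.27 vs Keq = 3.9920e+04 ⇒ Q<K, forward
Step 1:
                  D         J         C         B
  init       0.7395     2.326    0.4625     1.339
  Δ         -0.6508    0.6508    0.2169    0.2169
  eq        0.08873     2.977    0.6794     1.556
  solve Keq expr → x = 0.2169; check Q = 3.9920e+04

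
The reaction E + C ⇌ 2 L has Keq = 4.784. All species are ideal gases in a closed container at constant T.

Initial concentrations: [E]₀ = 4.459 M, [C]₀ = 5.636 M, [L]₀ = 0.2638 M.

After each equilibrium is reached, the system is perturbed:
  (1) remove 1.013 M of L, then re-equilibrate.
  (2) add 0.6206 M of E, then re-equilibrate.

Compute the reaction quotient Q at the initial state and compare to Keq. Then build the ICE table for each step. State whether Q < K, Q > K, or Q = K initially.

Q₀ = 0.002769; Q < K (proceeds forward)

Q₀ = 0.002769 vs Keq = 4.784 ⇒ Q<K, forward
Step 1:
                  E         C         L
  init        4.459     5.636    0.2638
  Δ          -2.537    -2.537     5.074
  eq          1.922     3.099     5.338
  solve Keq expr → x = 2.537; check Q = 4.784
Then remove 1.013 M of L.
Step 2:
                  E         C         L
  init        1.922     3.099     4.325
  Δ          -0.238    -0.238    0.4759
  eq          1.684     2.861     4.801
  solve Keq expr → x = 0.238; check Q = 4.784
Then add 0.6206 M of E.
Step 3:
                  E         C         L
  init        2.305     2.861     4.801
  Δ         -0.1941   -0.1941    0.3882
  eq           2.11     2.667     5.189
  solve Keq expr → x = 0.1941; check Q = 4.784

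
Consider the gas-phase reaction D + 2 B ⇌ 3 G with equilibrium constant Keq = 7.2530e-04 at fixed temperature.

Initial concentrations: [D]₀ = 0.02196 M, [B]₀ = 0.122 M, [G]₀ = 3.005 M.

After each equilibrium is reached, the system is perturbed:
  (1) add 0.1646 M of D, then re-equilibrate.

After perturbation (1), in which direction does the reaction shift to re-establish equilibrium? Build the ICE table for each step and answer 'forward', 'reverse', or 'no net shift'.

Direction: forward

Q₀ = 8.3020e+04 vs Keq = 7.2530e-04 ⇒ Q>K, reverse
Step 1:
                  D         B         G
  init      0.02196     0.122     3.005
  Δ           0.954     1.908    -2.862
  eq          0.976      2.03    0.1429
  solve Keq expr → x = -0.954; check Q = 7.2530e-04
Then add 0.1646 M of D.
Step 2:
                  D         B         G
  init        1.141      2.03    0.1429
  Δ       -0.002424 -0.004849  0.007273
  eq          1.138     2.025    0.1502
  solve Keq expr → x = 0.002424; check Q = 7.2530e-04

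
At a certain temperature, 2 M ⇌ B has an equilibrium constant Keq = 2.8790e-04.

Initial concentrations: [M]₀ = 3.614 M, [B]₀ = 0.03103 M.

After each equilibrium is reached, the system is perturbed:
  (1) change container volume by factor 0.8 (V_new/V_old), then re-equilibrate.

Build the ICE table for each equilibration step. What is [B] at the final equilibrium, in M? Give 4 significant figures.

Q₀ = 0.002376 vs Keq = 2.8790e-04 ⇒ Q>K, reverse
Step 1:
                  M         B
  I           3.614   0.03103
  C         0.05431  -0.02716
  E           3.668  0.003874
  solve Keq expr → x = -0.02716; check Q = 2.8790e-04
Then change container volume by factor 0.8 (V_new/V_old).
Step 2:
                  M         B
  I           4.585  0.004843
  C       -0.002409  0.001204
  E           4.583  0.006047
  solve Keq expr → x = 0.001204; check Q = 2.8790e-04

[B]_eq = 0.006047 M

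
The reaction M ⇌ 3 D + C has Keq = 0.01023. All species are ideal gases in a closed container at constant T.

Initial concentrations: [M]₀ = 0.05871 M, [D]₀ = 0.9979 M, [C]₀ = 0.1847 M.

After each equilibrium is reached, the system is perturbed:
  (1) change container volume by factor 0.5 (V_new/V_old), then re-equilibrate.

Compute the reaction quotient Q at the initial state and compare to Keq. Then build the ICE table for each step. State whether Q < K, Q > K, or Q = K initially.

Q₀ = 3.126 vs Keq = 0.01023 ⇒ Q>K, reverse
Step 1:
                  M         D         C
  init      0.05871    0.9979    0.1847
  Δ          0.1662   -0.4986   -0.1662
  eq         0.2249    0.4993   0.01849
  solve Keq expr → x = -0.1662; check Q = 0.01023
Then change container volume by factor 0.5 (V_new/V_old).
Step 2:
                  M         D         C
  init       0.4498    0.9985   0.03698
  Δ          0.0304   -0.0912   -0.0304
  eq         0.4802    0.9073  0.006577
  solve Keq expr → x = -0.0304; check Q = 0.01023

Q₀ = 3.126; Q > K (proceeds reverse)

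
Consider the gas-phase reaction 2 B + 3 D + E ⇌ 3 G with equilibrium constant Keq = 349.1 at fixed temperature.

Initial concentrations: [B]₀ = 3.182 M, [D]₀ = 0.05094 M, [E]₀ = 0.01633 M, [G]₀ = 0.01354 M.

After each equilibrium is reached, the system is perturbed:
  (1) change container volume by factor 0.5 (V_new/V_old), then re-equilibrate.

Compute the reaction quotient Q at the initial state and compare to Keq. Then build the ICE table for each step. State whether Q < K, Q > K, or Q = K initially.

Q₀ = 0.1136 vs Keq = 349.1 ⇒ Q<K, forward
Step 1:
                  B         D         E         G
  I           3.182   0.05094   0.01633   0.01354
  C        -0.02214  -0.03321  -0.01107   0.03321
  E            3.16   0.01773   0.00526   0.04675
  solve Keq expr → x = 0.01107; check Q = 349.1
Then change container volume by factor 0.5 (V_new/V_old).
Step 2:
                  B         D         E         G
  I            6.32   0.03546   0.01052    0.0935
  C        -0.00799  -0.01198 -0.003995   0.01198
  E           6.312   0.02347  0.006525    0.1055
  solve Keq expr → x = 0.003995; check Q = 349.1

Q₀ = 0.1136; Q < K (proceeds forward)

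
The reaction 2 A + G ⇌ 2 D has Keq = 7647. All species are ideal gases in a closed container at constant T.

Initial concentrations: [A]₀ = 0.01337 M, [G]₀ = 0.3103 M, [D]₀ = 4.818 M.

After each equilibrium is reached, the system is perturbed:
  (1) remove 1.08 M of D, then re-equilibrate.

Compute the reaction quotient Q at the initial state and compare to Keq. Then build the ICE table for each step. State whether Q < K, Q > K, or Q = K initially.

Q₀ = 4.1849e+05; Q > K (proceeds reverse)

Q₀ = 4.1849e+05 vs Keq = 7647 ⇒ Q>K, reverse
Step 1:
                    A           G           D
  I           0.01337      0.3103       4.818
  C           0.07832     0.03916    -0.07832
  E           0.09169      0.3495        4.74
  solve Keq expr → x = -0.03916; check Q = 7647
Then remove 1.08 M of D.
Step 2:
                    A           G           D
  I           0.09169      0.3495        3.66
  C           -0.0195    -0.00975      0.0195
  E           0.07219      0.3397       3.679
  solve Keq expr → x = 0.00975; check Q = 7647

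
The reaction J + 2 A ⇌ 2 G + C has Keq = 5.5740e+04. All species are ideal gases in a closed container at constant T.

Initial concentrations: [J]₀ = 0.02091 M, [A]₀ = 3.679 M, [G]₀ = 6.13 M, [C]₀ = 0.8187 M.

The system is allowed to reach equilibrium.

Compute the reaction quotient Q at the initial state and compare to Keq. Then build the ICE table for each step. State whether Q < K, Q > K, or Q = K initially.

Q₀ = 108.7 vs Keq = 5.5740e+04 ⇒ Q<K, forward
Step 1:
                   J          A          G          C
  init       0.02091      3.679       6.13     0.8187
  Δ         -0.02087   -0.04173    0.04173    0.02087
  eq      4.3366e-05      3.637      6.172     0.8396
  solve Keq expr → x = 0.02087; check Q = 5.5740e+04

Q₀ = 108.7; Q < K (proceeds forward)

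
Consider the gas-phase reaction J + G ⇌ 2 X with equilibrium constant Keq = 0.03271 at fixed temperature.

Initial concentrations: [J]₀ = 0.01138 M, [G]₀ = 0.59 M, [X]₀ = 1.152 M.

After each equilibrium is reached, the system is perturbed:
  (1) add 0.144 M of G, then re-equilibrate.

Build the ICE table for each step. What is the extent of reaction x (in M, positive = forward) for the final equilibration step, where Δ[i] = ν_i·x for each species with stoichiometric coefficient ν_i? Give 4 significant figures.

x = 0.003948 M

Q₀ = 197.7 vs Keq = 0.03271 ⇒ Q>K, reverse
Step 1:
                   J          G          X
  init       0.01138       0.59      1.152
  Δ           0.5077     0.5077     -1.015
  eq          0.5191      1.098     0.1365
  solve Keq expr → x = -0.5077; check Q = 0.03271
Then add 0.144 M of G.
Step 2:
                   J          G          X
  init        0.5191      1.242     0.1365
  Δ        -0.003948  -0.003948   0.007896
  eq          0.5152      1.238     0.1444
  solve Keq expr → x = 0.003948; check Q = 0.03271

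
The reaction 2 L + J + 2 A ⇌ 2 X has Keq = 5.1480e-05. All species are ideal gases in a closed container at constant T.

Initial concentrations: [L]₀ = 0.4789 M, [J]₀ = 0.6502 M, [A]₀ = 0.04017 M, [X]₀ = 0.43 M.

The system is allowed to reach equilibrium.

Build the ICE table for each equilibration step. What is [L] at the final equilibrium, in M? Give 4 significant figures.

Q₀ = 768.4 vs Keq = 5.1480e-05 ⇒ Q>K, reverse
Step 1:
                    L           J           A           X
  Initial      0.4789      0.6502     0.04017        0.43
  Change       0.4272      0.2136      0.4272     -0.4272
  Equil        0.9061      0.8638      0.4673    0.002824
  solve Keq expr → x = -0.2136; check Q = 5.1480e-05

[L]_eq = 0.9061 M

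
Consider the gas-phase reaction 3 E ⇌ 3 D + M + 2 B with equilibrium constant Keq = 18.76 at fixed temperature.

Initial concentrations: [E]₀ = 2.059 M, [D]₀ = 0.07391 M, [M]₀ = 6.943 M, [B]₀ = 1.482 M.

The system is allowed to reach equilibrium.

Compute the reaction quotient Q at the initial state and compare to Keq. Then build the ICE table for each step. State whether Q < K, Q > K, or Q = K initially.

Q₀ = 7.0532e-04 vs Keq = 18.76 ⇒ Q<K, forward
Step 1:
                  E         D         M         B
  Initial     2.059   0.07391     6.943     1.482
  Change    -0.9011    0.9011    0.3004    0.6007
  Equil       1.158     0.975     7.243     2.083
  solve Keq expr → x = 0.3004; check Q = 18.76

Q₀ = 7.0532e-04; Q < K (proceeds forward)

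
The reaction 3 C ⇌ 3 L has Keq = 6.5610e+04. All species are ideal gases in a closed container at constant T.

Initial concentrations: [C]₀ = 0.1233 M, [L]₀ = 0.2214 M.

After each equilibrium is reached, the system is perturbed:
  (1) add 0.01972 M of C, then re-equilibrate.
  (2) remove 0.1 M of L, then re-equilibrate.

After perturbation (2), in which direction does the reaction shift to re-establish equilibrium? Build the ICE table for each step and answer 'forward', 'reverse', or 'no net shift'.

Q₀ = 5.79 vs Keq = 6.5610e+04 ⇒ Q<K, forward
Step 1:
                   C          L
  init        0.1233     0.2214
  Δ           -0.115      0.115
  eq         0.00834     0.3364
  solve Keq expr → x = 0.03832; check Q = 6.5610e+04
Then add 0.01972 M of C.
Step 2:
                   C          L
  init       0.02806     0.3364
  Δ         -0.01924    0.01924
  eq        0.008817     0.3556
  solve Keq expr → x = 0.006414; check Q = 6.5610e+04
Then remove 0.1 M of L.
Step 3:
                   C          L
  init      0.008817     0.2556
  Δ        -0.002419   0.002419
  eq        0.006397      0.258
  solve Keq expr → x = 8.0647e-04; check Q = 6.5610e+04

Direction: forward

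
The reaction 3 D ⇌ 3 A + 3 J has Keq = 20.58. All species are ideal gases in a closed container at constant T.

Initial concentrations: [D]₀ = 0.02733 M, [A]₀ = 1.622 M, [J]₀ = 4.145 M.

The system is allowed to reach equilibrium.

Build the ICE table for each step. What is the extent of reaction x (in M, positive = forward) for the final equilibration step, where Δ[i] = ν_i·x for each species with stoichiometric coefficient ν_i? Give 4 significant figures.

x = -0.2902 M

Q₀ = 1.4887e+07 vs Keq = 20.58 ⇒ Q>K, reverse
Step 1:
                  D         A         J
  I         0.02733     1.622     4.145
  C          0.8706   -0.8706   -0.8706
  E          0.8979    0.7514     3.274
  solve Keq expr → x = -0.2902; check Q = 20.58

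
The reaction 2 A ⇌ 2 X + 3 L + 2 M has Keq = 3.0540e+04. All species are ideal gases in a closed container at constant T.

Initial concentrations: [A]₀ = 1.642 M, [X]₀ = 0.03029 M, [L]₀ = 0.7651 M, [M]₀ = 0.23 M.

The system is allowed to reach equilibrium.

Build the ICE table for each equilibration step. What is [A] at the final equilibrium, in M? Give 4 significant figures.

Q₀ = 8.0624e-06 vs Keq = 3.0540e+04 ⇒ Q<K, forward
Step 1:
                  A         X         L         M
  Initial     1.642   0.03029    0.7651      0.23
  Change     -1.554     1.554     2.331     1.554
  Equil     0.08809     1.584     3.096     1.784
  solve Keq expr → x = 0.777; check Q = 3.0540e+04

[A]_eq = 0.08809 M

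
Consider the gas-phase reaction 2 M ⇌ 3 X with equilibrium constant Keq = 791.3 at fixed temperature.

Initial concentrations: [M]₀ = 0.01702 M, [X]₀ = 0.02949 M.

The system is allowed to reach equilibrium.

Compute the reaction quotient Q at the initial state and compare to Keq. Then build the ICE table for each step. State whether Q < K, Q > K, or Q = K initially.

Q₀ = 0.08853; Q < K (proceeds forward)

Q₀ = 0.08853 vs Keq = 791.3 ⇒ Q<K, forward
Step 1:
                  M         X
  I         0.01702   0.02949
  C        -0.01657   0.02485
  E       4.5036e-04   0.05434
  solve Keq expr → x = 0.008285; check Q = 791.3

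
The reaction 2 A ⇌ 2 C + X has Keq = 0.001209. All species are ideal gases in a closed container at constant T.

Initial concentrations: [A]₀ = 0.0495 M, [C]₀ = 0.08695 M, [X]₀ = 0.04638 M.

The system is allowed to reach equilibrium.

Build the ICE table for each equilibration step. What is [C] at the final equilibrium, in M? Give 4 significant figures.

Q₀ = 0.1431 vs Keq = 0.001209 ⇒ Q>K, reverse
Step 1:
                   A          C          X
  Initial     0.0495    0.08695    0.04638
  Change     0.05836   -0.05836   -0.02918
  Equil       0.1079    0.02859     0.0172
  solve Keq expr → x = -0.02918; check Q = 0.001209

[C]_eq = 0.02859 M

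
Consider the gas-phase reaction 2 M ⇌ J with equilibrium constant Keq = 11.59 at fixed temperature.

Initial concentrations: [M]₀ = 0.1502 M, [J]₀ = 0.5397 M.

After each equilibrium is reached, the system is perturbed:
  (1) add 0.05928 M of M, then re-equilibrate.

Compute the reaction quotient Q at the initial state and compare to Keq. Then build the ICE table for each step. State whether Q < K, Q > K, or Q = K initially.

Q₀ = 23.92; Q > K (proceeds reverse)

Q₀ = 23.92 vs Keq = 11.59 ⇒ Q>K, reverse
Step 1:
                    M           J
  I            0.1502      0.5397
  C           0.05955    -0.02978
  E            0.2098      0.5099
  solve Keq expr → x = -0.02978; check Q = 11.59
Then add 0.05928 M of M.
Step 2:
                    M           J
  I             0.269      0.5099
  C          -0.05382     0.02691
  E            0.2152      0.5368
  solve Keq expr → x = 0.02691; check Q = 11.59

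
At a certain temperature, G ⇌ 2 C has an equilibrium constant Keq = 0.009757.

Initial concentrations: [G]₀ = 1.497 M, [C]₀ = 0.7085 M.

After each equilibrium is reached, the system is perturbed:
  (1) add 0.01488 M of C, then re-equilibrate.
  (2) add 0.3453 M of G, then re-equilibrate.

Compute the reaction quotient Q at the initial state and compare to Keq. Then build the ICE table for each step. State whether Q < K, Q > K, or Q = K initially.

Q₀ = 0.3353; Q > K (proceeds reverse)

Q₀ = 0.3353 vs Keq = 0.009757 ⇒ Q>K, reverse
Step 1:
                   G          C
  I            1.497     0.7085
  C           0.2883    -0.5765
  E            1.785      0.132
  solve Keq expr → x = -0.2883; check Q = 0.009757
Then add 0.01488 M of C.
Step 2:
                   G          C
  I            1.785     0.1469
  C         0.007305   -0.01461
  E            1.793     0.1322
  solve Keq expr → x = -0.007305; check Q = 0.009757
Then add 0.3453 M of G.
Step 3:
                   G          C
  I            2.138     0.1322
  C        -0.005987    0.01197
  E            2.132     0.1442
  solve Keq expr → x = 0.005987; check Q = 0.009757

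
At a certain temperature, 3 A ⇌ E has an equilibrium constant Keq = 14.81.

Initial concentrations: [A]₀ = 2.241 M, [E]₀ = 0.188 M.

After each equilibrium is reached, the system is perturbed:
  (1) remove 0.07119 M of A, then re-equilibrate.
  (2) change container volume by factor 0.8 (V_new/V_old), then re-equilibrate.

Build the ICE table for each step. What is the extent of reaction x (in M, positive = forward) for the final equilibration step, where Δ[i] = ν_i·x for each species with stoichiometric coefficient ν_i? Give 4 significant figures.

x = 0.0207 M

Q₀ = 0.0167 vs Keq = 14.81 ⇒ Q<K, forward
Step 1:
                   A          E
  init         2.241      0.188
  Δ           -1.862     0.6205
  eq          0.3794     0.8085
  solve Keq expr → x = 0.6205; check Q = 14.81
Then remove 0.07119 M of A.
Step 2:
                   A          E
  init        0.3082     0.8085
  Δ          0.06763   -0.02254
  eq          0.3758      0.786
  solve Keq expr → x = -0.02254; check Q = 14.81
Then change container volume by factor 0.8 (V_new/V_old).
Step 3:
                   A          E
  init        0.4697     0.9825
  Δ         -0.06211     0.0207
  eq          0.4076      1.003
  solve Keq expr → x = 0.0207; check Q = 14.81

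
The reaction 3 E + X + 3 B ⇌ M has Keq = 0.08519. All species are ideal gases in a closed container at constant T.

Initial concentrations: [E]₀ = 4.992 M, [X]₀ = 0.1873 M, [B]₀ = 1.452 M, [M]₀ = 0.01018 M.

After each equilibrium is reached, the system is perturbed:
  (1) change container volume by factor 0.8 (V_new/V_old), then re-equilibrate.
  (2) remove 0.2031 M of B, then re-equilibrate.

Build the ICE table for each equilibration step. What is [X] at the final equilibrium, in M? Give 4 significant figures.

Q₀ = 1.4272e-04 vs Keq = 0.08519 ⇒ Q<K, forward
Step 1:
                  E         X         B         M
  Initial     4.992    0.1873     1.452   0.01018
  Change    -0.4877   -0.1626   -0.4877    0.1626
  Equil       4.504   0.02474    0.9643    0.1727
  solve Keq expr → x = 0.1626; check Q = 0.08519
Then change container volume by factor 0.8 (V_new/V_old).
Step 2:
                  E         X         B         M
  Initial      5.63   0.03093     1.205    0.2159
  Change    -0.0607  -0.02023   -0.0607   0.02023
  Equil        5.57    0.0107     1.145    0.2362
  solve Keq expr → x = 0.02023; check Q = 0.08519
Then remove 0.2031 M of B.
Step 3:
                  E         X         B         M
  Initial      5.57    0.0107    0.9416    0.2362
  Change    0.01996  0.006654   0.01996 -0.006654
  Equil        5.59   0.01735    0.9616    0.2295
  solve Keq expr → x = -0.006654; check Q = 0.08519

[X]_eq = 0.01735 M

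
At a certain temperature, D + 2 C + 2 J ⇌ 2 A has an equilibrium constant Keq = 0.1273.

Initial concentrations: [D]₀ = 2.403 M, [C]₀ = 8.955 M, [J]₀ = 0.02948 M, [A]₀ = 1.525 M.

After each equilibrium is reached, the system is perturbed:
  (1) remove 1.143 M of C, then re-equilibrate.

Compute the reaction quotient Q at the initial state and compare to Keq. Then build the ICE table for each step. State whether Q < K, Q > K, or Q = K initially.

Q₀ = 13.89 vs Keq = 0.1273 ⇒ Q>K, reverse
Step 1:
                   D          C          J          A
  init         2.403      8.955    0.02948      1.525
  Δ           0.1108     0.2216     0.2216    -0.2216
  eq           2.514      9.177     0.2511      1.303
  solve Keq expr → x = -0.1108; check Q = 0.1273
Then remove 1.143 M of C.
Step 2:
                   D          C          J          A
  init         2.514      8.034     0.2511      1.303
  Δ          0.01393    0.02785    0.02785   -0.02785
  eq           2.528      8.061     0.2789      1.276
  solve Keq expr → x = -0.01393; check Q = 0.1273

Q₀ = 13.89; Q > K (proceeds reverse)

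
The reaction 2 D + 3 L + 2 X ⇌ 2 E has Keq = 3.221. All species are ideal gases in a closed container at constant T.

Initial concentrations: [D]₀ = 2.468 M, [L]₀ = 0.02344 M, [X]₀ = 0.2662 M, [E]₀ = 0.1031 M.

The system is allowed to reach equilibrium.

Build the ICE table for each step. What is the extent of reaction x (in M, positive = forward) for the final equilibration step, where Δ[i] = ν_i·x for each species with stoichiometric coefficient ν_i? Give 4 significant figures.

Q₀ = 1912 vs Keq = 3.221 ⇒ Q>K, reverse
Step 1:
                  D         L         X         E
  init        2.468   0.02344    0.2662    0.1031
  Δ         0.05408   0.08112   0.05408  -0.05408
  eq          2.522    0.1046    0.3203   0.04902
  solve Keq expr → x = -0.02704; check Q = 3.221

x = -0.02704 M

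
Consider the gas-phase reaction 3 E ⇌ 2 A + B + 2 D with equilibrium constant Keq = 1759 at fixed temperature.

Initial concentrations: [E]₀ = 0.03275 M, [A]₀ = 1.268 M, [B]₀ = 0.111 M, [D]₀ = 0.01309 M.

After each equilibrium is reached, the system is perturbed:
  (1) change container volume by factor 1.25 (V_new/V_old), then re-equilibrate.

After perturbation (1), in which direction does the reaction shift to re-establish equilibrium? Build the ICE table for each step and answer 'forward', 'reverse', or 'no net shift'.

Direction: forward

Q₀ = 0.8706 vs Keq = 1759 ⇒ Q<K, forward
Step 1:
                    E           A           B           D
  I           0.03275       1.268       0.111     0.01309
  C          -0.02791      0.0186    0.009302      0.0186
  E          0.004845       1.287      0.1203     0.03169
  solve Keq expr → x = 0.009302; check Q = 1759
Then change container volume by factor 1.25 (V_new/V_old).
Step 2:
                    E           A           B           D
  I          0.003876       1.029     0.09624     0.02535
  C       -5.0363e-04  3.3575e-04  1.6788e-04  3.3575e-04
  E          0.003372        1.03     0.09641     0.02569
  solve Keq expr → x = 1.6788e-04; check Q = 1759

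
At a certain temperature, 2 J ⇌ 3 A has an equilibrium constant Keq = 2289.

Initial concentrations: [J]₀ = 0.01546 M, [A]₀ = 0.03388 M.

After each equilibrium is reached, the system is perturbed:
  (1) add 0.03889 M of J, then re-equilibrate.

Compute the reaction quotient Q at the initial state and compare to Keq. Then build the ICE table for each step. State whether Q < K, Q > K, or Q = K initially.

Q₀ = 0.1627 vs Keq = 2289 ⇒ Q<K, forward
Step 1:
                  J         A
  init      0.01546   0.03388
  Δ        -0.01518   0.02277
  eq      2.8180e-04   0.05665
  solve Keq expr → x = 0.007589; check Q = 2289
Then add 0.03889 M of J.
Step 2:
                  J         A
  init      0.03917   0.05665
  Δ        -0.03837   0.05755
  eq      8.0658e-04    0.1142
  solve Keq expr → x = 0.01918; check Q = 2289

Q₀ = 0.1627; Q < K (proceeds forward)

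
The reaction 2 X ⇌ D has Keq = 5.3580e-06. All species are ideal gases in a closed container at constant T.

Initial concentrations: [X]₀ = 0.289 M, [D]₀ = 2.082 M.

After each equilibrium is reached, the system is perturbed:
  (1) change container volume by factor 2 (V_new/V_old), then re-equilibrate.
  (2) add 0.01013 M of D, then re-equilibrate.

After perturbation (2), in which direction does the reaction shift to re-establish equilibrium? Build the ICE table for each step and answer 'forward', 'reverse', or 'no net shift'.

Direction: reverse

Q₀ = 24.93 vs Keq = 5.3580e-06 ⇒ Q>K, reverse
Step 1:
                    X           D
  init          0.289       2.082
  Δ             4.164      -2.082
  eq            4.453  1.0623e-04
  solve Keq expr → x = -2.082; check Q = 5.3580e-06
Then change container volume by factor 2 (V_new/V_old).
Step 2:
                    X           D
  init          2.226  5.3117e-05
  Δ        5.3115e-05 -2.6557e-05
  eq            2.226  2.6560e-05
  solve Keq expr → x = -2.6557e-05; check Q = 5.3580e-06
Then add 0.01013 M of D.
Step 3:
                    X           D
  init          2.226     0.01016
  Δ           0.02026    -0.01013
  eq            2.247  2.7046e-05
  solve Keq expr → x = -0.01013; check Q = 5.3580e-06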